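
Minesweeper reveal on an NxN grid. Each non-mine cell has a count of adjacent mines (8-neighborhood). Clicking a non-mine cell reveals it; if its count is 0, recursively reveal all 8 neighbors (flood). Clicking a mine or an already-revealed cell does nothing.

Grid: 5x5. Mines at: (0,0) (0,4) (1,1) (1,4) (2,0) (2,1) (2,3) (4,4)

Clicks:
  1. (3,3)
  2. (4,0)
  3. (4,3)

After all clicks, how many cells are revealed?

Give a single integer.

Answer: 8

Derivation:
Click 1 (3,3) count=2: revealed 1 new [(3,3)] -> total=1
Click 2 (4,0) count=0: revealed 7 new [(3,0) (3,1) (3,2) (4,0) (4,1) (4,2) (4,3)] -> total=8
Click 3 (4,3) count=1: revealed 0 new [(none)] -> total=8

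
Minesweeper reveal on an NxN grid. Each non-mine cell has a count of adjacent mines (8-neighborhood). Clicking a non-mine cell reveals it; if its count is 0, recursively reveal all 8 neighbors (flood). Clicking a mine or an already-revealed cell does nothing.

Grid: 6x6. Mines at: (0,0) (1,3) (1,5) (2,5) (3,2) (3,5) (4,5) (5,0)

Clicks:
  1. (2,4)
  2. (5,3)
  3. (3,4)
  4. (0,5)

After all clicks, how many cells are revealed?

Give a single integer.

Click 1 (2,4) count=4: revealed 1 new [(2,4)] -> total=1
Click 2 (5,3) count=0: revealed 8 new [(4,1) (4,2) (4,3) (4,4) (5,1) (5,2) (5,3) (5,4)] -> total=9
Click 3 (3,4) count=3: revealed 1 new [(3,4)] -> total=10
Click 4 (0,5) count=1: revealed 1 new [(0,5)] -> total=11

Answer: 11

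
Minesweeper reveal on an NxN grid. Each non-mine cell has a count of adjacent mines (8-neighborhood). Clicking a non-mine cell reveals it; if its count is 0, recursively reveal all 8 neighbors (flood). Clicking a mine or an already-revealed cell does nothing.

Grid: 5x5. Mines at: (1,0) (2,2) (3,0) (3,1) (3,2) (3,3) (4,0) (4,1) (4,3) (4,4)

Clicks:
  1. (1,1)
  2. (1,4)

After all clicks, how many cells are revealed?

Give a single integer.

Click 1 (1,1) count=2: revealed 1 new [(1,1)] -> total=1
Click 2 (1,4) count=0: revealed 9 new [(0,1) (0,2) (0,3) (0,4) (1,2) (1,3) (1,4) (2,3) (2,4)] -> total=10

Answer: 10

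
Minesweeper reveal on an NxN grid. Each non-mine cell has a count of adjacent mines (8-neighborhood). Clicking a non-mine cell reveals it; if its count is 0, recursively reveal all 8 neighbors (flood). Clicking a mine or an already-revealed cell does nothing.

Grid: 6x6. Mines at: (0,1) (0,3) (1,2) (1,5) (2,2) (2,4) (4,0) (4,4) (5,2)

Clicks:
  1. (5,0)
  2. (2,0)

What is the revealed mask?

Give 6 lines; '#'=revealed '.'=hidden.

Answer: ......
##....
##....
##....
......
#.....

Derivation:
Click 1 (5,0) count=1: revealed 1 new [(5,0)] -> total=1
Click 2 (2,0) count=0: revealed 6 new [(1,0) (1,1) (2,0) (2,1) (3,0) (3,1)] -> total=7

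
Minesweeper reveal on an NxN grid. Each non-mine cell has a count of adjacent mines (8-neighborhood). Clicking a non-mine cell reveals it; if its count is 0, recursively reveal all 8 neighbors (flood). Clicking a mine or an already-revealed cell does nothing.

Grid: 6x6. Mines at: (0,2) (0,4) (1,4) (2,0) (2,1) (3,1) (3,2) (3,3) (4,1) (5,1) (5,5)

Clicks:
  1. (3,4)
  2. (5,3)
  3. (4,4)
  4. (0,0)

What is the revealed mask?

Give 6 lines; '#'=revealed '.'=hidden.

Answer: ##....
##....
......
....#.
..###.
..###.

Derivation:
Click 1 (3,4) count=1: revealed 1 new [(3,4)] -> total=1
Click 2 (5,3) count=0: revealed 6 new [(4,2) (4,3) (4,4) (5,2) (5,3) (5,4)] -> total=7
Click 3 (4,4) count=2: revealed 0 new [(none)] -> total=7
Click 4 (0,0) count=0: revealed 4 new [(0,0) (0,1) (1,0) (1,1)] -> total=11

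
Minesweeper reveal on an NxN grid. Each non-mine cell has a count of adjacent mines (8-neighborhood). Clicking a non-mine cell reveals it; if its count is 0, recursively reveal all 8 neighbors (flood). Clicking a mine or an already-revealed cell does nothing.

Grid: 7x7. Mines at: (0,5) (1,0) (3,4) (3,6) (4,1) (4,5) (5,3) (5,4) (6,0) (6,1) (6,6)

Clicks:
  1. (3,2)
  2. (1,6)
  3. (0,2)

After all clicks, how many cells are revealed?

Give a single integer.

Answer: 16

Derivation:
Click 1 (3,2) count=1: revealed 1 new [(3,2)] -> total=1
Click 2 (1,6) count=1: revealed 1 new [(1,6)] -> total=2
Click 3 (0,2) count=0: revealed 14 new [(0,1) (0,2) (0,3) (0,4) (1,1) (1,2) (1,3) (1,4) (2,1) (2,2) (2,3) (2,4) (3,1) (3,3)] -> total=16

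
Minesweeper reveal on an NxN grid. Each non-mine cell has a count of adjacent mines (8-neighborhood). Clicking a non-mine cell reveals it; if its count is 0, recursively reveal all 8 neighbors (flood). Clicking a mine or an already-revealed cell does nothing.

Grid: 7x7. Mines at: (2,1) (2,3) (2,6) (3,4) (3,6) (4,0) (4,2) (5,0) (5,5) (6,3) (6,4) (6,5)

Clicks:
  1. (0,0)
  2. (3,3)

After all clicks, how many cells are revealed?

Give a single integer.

Answer: 15

Derivation:
Click 1 (0,0) count=0: revealed 14 new [(0,0) (0,1) (0,2) (0,3) (0,4) (0,5) (0,6) (1,0) (1,1) (1,2) (1,3) (1,4) (1,5) (1,6)] -> total=14
Click 2 (3,3) count=3: revealed 1 new [(3,3)] -> total=15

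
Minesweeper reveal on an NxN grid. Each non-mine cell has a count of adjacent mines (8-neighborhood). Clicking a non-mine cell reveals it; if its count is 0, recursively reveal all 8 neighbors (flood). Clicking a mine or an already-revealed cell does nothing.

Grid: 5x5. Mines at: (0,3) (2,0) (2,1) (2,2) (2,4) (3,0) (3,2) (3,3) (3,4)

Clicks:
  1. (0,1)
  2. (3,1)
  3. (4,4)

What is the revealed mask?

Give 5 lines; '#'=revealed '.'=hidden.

Click 1 (0,1) count=0: revealed 6 new [(0,0) (0,1) (0,2) (1,0) (1,1) (1,2)] -> total=6
Click 2 (3,1) count=5: revealed 1 new [(3,1)] -> total=7
Click 3 (4,4) count=2: revealed 1 new [(4,4)] -> total=8

Answer: ###..
###..
.....
.#...
....#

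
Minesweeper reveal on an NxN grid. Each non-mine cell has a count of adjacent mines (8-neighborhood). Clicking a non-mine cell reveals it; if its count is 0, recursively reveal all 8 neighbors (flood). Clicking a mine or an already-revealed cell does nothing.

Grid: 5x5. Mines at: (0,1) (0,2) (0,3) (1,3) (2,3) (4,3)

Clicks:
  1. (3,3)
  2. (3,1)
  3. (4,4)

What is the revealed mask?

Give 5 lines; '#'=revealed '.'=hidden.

Click 1 (3,3) count=2: revealed 1 new [(3,3)] -> total=1
Click 2 (3,1) count=0: revealed 12 new [(1,0) (1,1) (1,2) (2,0) (2,1) (2,2) (3,0) (3,1) (3,2) (4,0) (4,1) (4,2)] -> total=13
Click 3 (4,4) count=1: revealed 1 new [(4,4)] -> total=14

Answer: .....
###..
###..
####.
###.#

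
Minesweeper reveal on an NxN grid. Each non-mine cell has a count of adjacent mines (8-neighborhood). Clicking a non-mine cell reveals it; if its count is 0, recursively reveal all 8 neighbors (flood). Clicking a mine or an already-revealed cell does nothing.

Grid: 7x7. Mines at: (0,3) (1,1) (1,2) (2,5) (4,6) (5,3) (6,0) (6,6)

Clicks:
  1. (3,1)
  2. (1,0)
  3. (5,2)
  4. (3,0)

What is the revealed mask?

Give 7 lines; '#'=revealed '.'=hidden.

Answer: .......
#......
#####..
#####..
#####..
###....
.......

Derivation:
Click 1 (3,1) count=0: revealed 18 new [(2,0) (2,1) (2,2) (2,3) (2,4) (3,0) (3,1) (3,2) (3,3) (3,4) (4,0) (4,1) (4,2) (4,3) (4,4) (5,0) (5,1) (5,2)] -> total=18
Click 2 (1,0) count=1: revealed 1 new [(1,0)] -> total=19
Click 3 (5,2) count=1: revealed 0 new [(none)] -> total=19
Click 4 (3,0) count=0: revealed 0 new [(none)] -> total=19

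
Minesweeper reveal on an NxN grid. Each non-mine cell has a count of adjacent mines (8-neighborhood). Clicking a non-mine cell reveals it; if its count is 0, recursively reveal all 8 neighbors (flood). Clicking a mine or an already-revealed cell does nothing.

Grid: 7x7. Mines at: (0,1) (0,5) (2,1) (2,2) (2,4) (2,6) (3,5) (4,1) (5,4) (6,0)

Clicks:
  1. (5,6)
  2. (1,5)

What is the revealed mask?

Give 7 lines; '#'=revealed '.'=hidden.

Answer: .......
.....#.
.......
.......
.....##
.....##
.....##

Derivation:
Click 1 (5,6) count=0: revealed 6 new [(4,5) (4,6) (5,5) (5,6) (6,5) (6,6)] -> total=6
Click 2 (1,5) count=3: revealed 1 new [(1,5)] -> total=7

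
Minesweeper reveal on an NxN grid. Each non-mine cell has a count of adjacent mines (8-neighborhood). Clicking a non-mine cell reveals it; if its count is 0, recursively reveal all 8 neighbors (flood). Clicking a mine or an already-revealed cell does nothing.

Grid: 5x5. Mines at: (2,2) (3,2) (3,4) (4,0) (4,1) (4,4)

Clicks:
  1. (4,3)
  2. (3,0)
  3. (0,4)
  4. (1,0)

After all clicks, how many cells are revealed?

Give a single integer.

Click 1 (4,3) count=3: revealed 1 new [(4,3)] -> total=1
Click 2 (3,0) count=2: revealed 1 new [(3,0)] -> total=2
Click 3 (0,4) count=0: revealed 15 new [(0,0) (0,1) (0,2) (0,3) (0,4) (1,0) (1,1) (1,2) (1,3) (1,4) (2,0) (2,1) (2,3) (2,4) (3,1)] -> total=17
Click 4 (1,0) count=0: revealed 0 new [(none)] -> total=17

Answer: 17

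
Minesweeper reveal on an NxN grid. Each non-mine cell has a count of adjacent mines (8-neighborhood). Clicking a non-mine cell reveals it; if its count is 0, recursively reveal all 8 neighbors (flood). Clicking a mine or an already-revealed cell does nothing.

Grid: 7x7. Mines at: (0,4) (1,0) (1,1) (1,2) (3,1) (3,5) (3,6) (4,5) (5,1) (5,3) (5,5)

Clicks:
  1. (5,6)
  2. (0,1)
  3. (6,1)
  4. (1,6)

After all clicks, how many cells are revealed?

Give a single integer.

Click 1 (5,6) count=2: revealed 1 new [(5,6)] -> total=1
Click 2 (0,1) count=3: revealed 1 new [(0,1)] -> total=2
Click 3 (6,1) count=1: revealed 1 new [(6,1)] -> total=3
Click 4 (1,6) count=0: revealed 6 new [(0,5) (0,6) (1,5) (1,6) (2,5) (2,6)] -> total=9

Answer: 9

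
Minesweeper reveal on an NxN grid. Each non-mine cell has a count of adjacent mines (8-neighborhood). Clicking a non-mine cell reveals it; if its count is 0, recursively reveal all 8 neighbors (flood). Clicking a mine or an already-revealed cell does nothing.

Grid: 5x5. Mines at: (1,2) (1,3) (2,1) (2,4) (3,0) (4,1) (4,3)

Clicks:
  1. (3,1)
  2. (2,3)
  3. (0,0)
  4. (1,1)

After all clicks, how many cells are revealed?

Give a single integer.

Click 1 (3,1) count=3: revealed 1 new [(3,1)] -> total=1
Click 2 (2,3) count=3: revealed 1 new [(2,3)] -> total=2
Click 3 (0,0) count=0: revealed 4 new [(0,0) (0,1) (1,0) (1,1)] -> total=6
Click 4 (1,1) count=2: revealed 0 new [(none)] -> total=6

Answer: 6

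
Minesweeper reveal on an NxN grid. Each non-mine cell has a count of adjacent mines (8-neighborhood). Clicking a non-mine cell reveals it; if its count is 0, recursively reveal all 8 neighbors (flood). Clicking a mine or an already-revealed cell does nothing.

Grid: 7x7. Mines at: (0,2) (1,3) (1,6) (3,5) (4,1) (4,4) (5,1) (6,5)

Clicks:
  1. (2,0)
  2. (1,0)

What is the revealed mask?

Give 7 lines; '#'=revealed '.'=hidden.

Click 1 (2,0) count=0: revealed 11 new [(0,0) (0,1) (1,0) (1,1) (1,2) (2,0) (2,1) (2,2) (3,0) (3,1) (3,2)] -> total=11
Click 2 (1,0) count=0: revealed 0 new [(none)] -> total=11

Answer: ##.....
###....
###....
###....
.......
.......
.......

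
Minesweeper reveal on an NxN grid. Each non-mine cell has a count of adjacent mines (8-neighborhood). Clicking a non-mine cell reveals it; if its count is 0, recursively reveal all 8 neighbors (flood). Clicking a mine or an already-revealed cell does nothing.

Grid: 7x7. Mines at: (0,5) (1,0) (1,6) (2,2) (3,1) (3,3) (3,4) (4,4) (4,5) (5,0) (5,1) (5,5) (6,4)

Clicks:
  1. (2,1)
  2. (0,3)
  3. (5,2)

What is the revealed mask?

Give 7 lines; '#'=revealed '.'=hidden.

Click 1 (2,1) count=3: revealed 1 new [(2,1)] -> total=1
Click 2 (0,3) count=0: revealed 8 new [(0,1) (0,2) (0,3) (0,4) (1,1) (1,2) (1,3) (1,4)] -> total=9
Click 3 (5,2) count=1: revealed 1 new [(5,2)] -> total=10

Answer: .####..
.####..
.#.....
.......
.......
..#....
.......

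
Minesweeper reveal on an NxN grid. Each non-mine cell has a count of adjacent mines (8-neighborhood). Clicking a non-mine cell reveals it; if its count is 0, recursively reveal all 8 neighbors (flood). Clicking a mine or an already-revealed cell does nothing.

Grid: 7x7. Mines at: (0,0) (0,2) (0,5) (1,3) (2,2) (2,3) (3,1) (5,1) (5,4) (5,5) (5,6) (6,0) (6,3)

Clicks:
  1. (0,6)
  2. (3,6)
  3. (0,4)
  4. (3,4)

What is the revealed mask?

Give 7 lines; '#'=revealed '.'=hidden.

Answer: ....#.#
....###
....###
....###
....###
.......
.......

Derivation:
Click 1 (0,6) count=1: revealed 1 new [(0,6)] -> total=1
Click 2 (3,6) count=0: revealed 12 new [(1,4) (1,5) (1,6) (2,4) (2,5) (2,6) (3,4) (3,5) (3,6) (4,4) (4,5) (4,6)] -> total=13
Click 3 (0,4) count=2: revealed 1 new [(0,4)] -> total=14
Click 4 (3,4) count=1: revealed 0 new [(none)] -> total=14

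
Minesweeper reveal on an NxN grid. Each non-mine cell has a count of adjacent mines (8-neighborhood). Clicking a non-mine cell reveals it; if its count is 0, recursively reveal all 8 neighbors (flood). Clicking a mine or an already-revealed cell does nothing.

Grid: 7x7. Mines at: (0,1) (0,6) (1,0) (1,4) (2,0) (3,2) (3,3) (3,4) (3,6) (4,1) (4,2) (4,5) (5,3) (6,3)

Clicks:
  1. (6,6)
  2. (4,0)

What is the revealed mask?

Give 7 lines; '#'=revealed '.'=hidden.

Answer: .......
.......
.......
.......
#......
....###
....###

Derivation:
Click 1 (6,6) count=0: revealed 6 new [(5,4) (5,5) (5,6) (6,4) (6,5) (6,6)] -> total=6
Click 2 (4,0) count=1: revealed 1 new [(4,0)] -> total=7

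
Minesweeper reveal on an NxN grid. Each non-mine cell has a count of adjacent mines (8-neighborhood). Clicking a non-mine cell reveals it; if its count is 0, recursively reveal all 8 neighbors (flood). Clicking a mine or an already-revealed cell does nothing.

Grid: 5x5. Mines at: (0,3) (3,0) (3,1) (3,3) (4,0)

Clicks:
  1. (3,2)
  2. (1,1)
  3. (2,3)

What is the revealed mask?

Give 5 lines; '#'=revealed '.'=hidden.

Answer: ###..
###..
####.
..#..
.....

Derivation:
Click 1 (3,2) count=2: revealed 1 new [(3,2)] -> total=1
Click 2 (1,1) count=0: revealed 9 new [(0,0) (0,1) (0,2) (1,0) (1,1) (1,2) (2,0) (2,1) (2,2)] -> total=10
Click 3 (2,3) count=1: revealed 1 new [(2,3)] -> total=11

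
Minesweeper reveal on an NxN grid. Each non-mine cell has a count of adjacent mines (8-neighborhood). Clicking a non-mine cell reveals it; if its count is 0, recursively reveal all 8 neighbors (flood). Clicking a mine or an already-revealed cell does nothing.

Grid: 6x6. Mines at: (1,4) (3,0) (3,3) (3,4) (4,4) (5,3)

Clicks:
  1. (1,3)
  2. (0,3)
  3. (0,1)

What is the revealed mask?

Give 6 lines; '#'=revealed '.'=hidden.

Click 1 (1,3) count=1: revealed 1 new [(1,3)] -> total=1
Click 2 (0,3) count=1: revealed 1 new [(0,3)] -> total=2
Click 3 (0,1) count=0: revealed 10 new [(0,0) (0,1) (0,2) (1,0) (1,1) (1,2) (2,0) (2,1) (2,2) (2,3)] -> total=12

Answer: ####..
####..
####..
......
......
......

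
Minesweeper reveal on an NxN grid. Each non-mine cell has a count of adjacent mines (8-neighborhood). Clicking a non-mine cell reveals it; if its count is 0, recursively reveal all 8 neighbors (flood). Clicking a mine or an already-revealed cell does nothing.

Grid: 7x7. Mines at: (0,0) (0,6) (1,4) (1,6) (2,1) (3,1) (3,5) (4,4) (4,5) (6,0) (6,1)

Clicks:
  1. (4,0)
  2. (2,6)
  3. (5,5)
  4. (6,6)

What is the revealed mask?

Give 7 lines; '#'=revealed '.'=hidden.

Click 1 (4,0) count=1: revealed 1 new [(4,0)] -> total=1
Click 2 (2,6) count=2: revealed 1 new [(2,6)] -> total=2
Click 3 (5,5) count=2: revealed 1 new [(5,5)] -> total=3
Click 4 (6,6) count=0: revealed 9 new [(5,2) (5,3) (5,4) (5,6) (6,2) (6,3) (6,4) (6,5) (6,6)] -> total=12

Answer: .......
.......
......#
.......
#......
..#####
..#####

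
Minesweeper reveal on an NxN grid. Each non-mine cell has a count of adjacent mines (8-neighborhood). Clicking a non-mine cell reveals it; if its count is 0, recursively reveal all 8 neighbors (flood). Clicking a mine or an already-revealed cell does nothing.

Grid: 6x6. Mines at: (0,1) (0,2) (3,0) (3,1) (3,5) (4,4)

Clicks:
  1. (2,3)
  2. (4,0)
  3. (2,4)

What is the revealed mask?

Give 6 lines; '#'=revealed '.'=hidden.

Answer: ...###
..####
..####
..###.
#.....
......

Derivation:
Click 1 (2,3) count=0: revealed 14 new [(0,3) (0,4) (0,5) (1,2) (1,3) (1,4) (1,5) (2,2) (2,3) (2,4) (2,5) (3,2) (3,3) (3,4)] -> total=14
Click 2 (4,0) count=2: revealed 1 new [(4,0)] -> total=15
Click 3 (2,4) count=1: revealed 0 new [(none)] -> total=15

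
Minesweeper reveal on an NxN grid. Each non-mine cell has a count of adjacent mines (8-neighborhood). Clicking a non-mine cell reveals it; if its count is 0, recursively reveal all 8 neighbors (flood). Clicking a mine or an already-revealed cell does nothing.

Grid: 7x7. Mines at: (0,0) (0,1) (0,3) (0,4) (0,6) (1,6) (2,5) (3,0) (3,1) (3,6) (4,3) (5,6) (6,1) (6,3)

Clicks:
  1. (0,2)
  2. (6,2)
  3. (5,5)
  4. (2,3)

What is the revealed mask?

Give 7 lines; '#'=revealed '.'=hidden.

Click 1 (0,2) count=2: revealed 1 new [(0,2)] -> total=1
Click 2 (6,2) count=2: revealed 1 new [(6,2)] -> total=2
Click 3 (5,5) count=1: revealed 1 new [(5,5)] -> total=3
Click 4 (2,3) count=0: revealed 9 new [(1,2) (1,3) (1,4) (2,2) (2,3) (2,4) (3,2) (3,3) (3,4)] -> total=12

Answer: ..#....
..###..
..###..
..###..
.......
.....#.
..#....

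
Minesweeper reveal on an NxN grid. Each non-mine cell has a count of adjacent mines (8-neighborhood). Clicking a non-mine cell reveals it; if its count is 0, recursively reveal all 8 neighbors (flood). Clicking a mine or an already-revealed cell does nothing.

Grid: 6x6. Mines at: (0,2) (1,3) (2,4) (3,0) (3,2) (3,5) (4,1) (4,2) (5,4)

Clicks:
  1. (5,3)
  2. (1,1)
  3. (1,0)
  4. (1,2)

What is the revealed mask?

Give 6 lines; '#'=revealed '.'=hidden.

Answer: ##....
###...
##....
......
......
...#..

Derivation:
Click 1 (5,3) count=2: revealed 1 new [(5,3)] -> total=1
Click 2 (1,1) count=1: revealed 1 new [(1,1)] -> total=2
Click 3 (1,0) count=0: revealed 5 new [(0,0) (0,1) (1,0) (2,0) (2,1)] -> total=7
Click 4 (1,2) count=2: revealed 1 new [(1,2)] -> total=8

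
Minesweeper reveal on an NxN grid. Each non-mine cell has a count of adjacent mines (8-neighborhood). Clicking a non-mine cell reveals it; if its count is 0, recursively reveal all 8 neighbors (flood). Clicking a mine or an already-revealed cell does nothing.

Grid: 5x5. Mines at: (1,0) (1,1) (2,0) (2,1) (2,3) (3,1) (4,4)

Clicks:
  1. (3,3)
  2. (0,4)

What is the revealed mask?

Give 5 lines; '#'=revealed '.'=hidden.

Answer: ..###
..###
.....
...#.
.....

Derivation:
Click 1 (3,3) count=2: revealed 1 new [(3,3)] -> total=1
Click 2 (0,4) count=0: revealed 6 new [(0,2) (0,3) (0,4) (1,2) (1,3) (1,4)] -> total=7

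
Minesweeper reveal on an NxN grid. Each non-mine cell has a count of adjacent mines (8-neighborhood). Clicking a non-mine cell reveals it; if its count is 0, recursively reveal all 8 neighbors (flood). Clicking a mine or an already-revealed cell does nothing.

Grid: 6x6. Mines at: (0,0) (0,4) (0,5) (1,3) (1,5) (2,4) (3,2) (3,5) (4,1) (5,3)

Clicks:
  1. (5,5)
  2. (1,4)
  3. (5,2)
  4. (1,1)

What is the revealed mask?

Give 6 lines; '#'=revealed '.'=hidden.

Click 1 (5,5) count=0: revealed 4 new [(4,4) (4,5) (5,4) (5,5)] -> total=4
Click 2 (1,4) count=5: revealed 1 new [(1,4)] -> total=5
Click 3 (5,2) count=2: revealed 1 new [(5,2)] -> total=6
Click 4 (1,1) count=1: revealed 1 new [(1,1)] -> total=7

Answer: ......
.#..#.
......
......
....##
..#.##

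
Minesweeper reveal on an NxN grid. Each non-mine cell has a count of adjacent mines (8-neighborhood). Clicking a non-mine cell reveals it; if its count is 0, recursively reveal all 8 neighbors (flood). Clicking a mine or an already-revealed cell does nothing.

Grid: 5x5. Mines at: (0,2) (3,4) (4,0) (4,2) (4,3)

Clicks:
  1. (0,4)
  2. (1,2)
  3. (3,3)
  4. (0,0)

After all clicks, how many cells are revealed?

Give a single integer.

Answer: 18

Derivation:
Click 1 (0,4) count=0: revealed 6 new [(0,3) (0,4) (1,3) (1,4) (2,3) (2,4)] -> total=6
Click 2 (1,2) count=1: revealed 1 new [(1,2)] -> total=7
Click 3 (3,3) count=3: revealed 1 new [(3,3)] -> total=8
Click 4 (0,0) count=0: revealed 10 new [(0,0) (0,1) (1,0) (1,1) (2,0) (2,1) (2,2) (3,0) (3,1) (3,2)] -> total=18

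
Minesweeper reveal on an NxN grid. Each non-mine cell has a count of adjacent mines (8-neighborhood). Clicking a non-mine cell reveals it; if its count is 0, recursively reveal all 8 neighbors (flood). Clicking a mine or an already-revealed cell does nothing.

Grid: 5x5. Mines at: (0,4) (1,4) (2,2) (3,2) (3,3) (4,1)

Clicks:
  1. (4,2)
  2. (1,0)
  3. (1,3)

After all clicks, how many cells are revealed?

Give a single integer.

Click 1 (4,2) count=3: revealed 1 new [(4,2)] -> total=1
Click 2 (1,0) count=0: revealed 12 new [(0,0) (0,1) (0,2) (0,3) (1,0) (1,1) (1,2) (1,3) (2,0) (2,1) (3,0) (3,1)] -> total=13
Click 3 (1,3) count=3: revealed 0 new [(none)] -> total=13

Answer: 13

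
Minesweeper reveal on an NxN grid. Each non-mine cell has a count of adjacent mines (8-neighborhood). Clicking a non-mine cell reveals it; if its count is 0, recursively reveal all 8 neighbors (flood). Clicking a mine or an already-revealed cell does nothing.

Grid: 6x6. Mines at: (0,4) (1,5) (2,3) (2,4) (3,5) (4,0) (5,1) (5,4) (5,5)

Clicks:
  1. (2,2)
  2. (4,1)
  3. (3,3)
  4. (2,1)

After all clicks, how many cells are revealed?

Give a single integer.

Answer: 16

Derivation:
Click 1 (2,2) count=1: revealed 1 new [(2,2)] -> total=1
Click 2 (4,1) count=2: revealed 1 new [(4,1)] -> total=2
Click 3 (3,3) count=2: revealed 1 new [(3,3)] -> total=3
Click 4 (2,1) count=0: revealed 13 new [(0,0) (0,1) (0,2) (0,3) (1,0) (1,1) (1,2) (1,3) (2,0) (2,1) (3,0) (3,1) (3,2)] -> total=16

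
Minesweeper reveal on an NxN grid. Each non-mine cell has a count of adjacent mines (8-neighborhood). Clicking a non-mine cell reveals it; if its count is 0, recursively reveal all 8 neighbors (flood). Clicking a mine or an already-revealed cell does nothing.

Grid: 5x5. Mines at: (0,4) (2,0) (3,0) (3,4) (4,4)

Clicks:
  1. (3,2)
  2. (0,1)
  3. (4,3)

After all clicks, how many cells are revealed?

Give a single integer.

Answer: 17

Derivation:
Click 1 (3,2) count=0: revealed 17 new [(0,0) (0,1) (0,2) (0,3) (1,0) (1,1) (1,2) (1,3) (2,1) (2,2) (2,3) (3,1) (3,2) (3,3) (4,1) (4,2) (4,3)] -> total=17
Click 2 (0,1) count=0: revealed 0 new [(none)] -> total=17
Click 3 (4,3) count=2: revealed 0 new [(none)] -> total=17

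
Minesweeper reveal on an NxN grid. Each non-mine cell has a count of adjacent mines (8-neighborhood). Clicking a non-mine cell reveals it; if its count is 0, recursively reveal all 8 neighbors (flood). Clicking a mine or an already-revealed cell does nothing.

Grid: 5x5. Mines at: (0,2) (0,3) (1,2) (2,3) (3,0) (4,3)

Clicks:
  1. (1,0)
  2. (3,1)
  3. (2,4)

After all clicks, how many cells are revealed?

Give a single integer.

Click 1 (1,0) count=0: revealed 6 new [(0,0) (0,1) (1,0) (1,1) (2,0) (2,1)] -> total=6
Click 2 (3,1) count=1: revealed 1 new [(3,1)] -> total=7
Click 3 (2,4) count=1: revealed 1 new [(2,4)] -> total=8

Answer: 8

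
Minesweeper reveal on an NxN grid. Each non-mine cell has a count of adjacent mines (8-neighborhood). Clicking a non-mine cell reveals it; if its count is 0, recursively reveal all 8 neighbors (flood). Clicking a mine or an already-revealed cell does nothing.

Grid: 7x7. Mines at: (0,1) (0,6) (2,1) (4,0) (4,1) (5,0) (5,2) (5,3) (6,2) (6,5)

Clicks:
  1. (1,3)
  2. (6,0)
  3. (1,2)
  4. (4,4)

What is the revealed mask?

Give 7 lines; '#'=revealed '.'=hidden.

Answer: ..####.
..#####
..#####
..#####
..#####
....###
#......

Derivation:
Click 1 (1,3) count=0: revealed 27 new [(0,2) (0,3) (0,4) (0,5) (1,2) (1,3) (1,4) (1,5) (1,6) (2,2) (2,3) (2,4) (2,5) (2,6) (3,2) (3,3) (3,4) (3,5) (3,6) (4,2) (4,3) (4,4) (4,5) (4,6) (5,4) (5,5) (5,6)] -> total=27
Click 2 (6,0) count=1: revealed 1 new [(6,0)] -> total=28
Click 3 (1,2) count=2: revealed 0 new [(none)] -> total=28
Click 4 (4,4) count=1: revealed 0 new [(none)] -> total=28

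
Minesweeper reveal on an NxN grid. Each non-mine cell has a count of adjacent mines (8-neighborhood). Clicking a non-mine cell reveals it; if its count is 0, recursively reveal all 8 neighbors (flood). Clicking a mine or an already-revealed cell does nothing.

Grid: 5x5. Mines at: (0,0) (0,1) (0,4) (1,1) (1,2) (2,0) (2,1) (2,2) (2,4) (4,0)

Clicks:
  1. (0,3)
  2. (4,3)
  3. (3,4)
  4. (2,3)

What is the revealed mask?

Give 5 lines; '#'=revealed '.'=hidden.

Click 1 (0,3) count=2: revealed 1 new [(0,3)] -> total=1
Click 2 (4,3) count=0: revealed 8 new [(3,1) (3,2) (3,3) (3,4) (4,1) (4,2) (4,3) (4,4)] -> total=9
Click 3 (3,4) count=1: revealed 0 new [(none)] -> total=9
Click 4 (2,3) count=3: revealed 1 new [(2,3)] -> total=10

Answer: ...#.
.....
...#.
.####
.####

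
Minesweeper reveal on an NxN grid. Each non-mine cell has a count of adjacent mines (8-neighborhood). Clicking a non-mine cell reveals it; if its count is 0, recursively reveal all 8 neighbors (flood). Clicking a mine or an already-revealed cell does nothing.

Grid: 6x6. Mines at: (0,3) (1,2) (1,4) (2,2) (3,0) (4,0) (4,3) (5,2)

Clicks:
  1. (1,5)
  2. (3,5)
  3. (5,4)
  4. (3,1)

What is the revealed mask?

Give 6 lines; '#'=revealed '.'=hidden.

Click 1 (1,5) count=1: revealed 1 new [(1,5)] -> total=1
Click 2 (3,5) count=0: revealed 8 new [(2,4) (2,5) (3,4) (3,5) (4,4) (4,5) (5,4) (5,5)] -> total=9
Click 3 (5,4) count=1: revealed 0 new [(none)] -> total=9
Click 4 (3,1) count=3: revealed 1 new [(3,1)] -> total=10

Answer: ......
.....#
....##
.#..##
....##
....##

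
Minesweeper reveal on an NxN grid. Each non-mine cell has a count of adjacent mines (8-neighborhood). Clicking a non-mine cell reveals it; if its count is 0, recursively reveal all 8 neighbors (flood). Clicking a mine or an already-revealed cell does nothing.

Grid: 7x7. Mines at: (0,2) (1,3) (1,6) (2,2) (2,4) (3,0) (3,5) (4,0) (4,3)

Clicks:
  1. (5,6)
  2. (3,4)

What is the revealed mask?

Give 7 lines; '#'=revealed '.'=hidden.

Click 1 (5,6) count=0: revealed 17 new [(4,4) (4,5) (4,6) (5,0) (5,1) (5,2) (5,3) (5,4) (5,5) (5,6) (6,0) (6,1) (6,2) (6,3) (6,4) (6,5) (6,6)] -> total=17
Click 2 (3,4) count=3: revealed 1 new [(3,4)] -> total=18

Answer: .......
.......
.......
....#..
....###
#######
#######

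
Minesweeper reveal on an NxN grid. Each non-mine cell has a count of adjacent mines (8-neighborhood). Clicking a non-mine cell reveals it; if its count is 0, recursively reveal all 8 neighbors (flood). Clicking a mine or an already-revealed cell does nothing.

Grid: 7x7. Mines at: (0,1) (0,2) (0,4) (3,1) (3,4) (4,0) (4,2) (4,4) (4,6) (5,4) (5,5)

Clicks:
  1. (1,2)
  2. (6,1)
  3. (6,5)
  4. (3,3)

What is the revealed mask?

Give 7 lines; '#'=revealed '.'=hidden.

Answer: .......
..#....
.......
...#...
.......
####...
####.#.

Derivation:
Click 1 (1,2) count=2: revealed 1 new [(1,2)] -> total=1
Click 2 (6,1) count=0: revealed 8 new [(5,0) (5,1) (5,2) (5,3) (6,0) (6,1) (6,2) (6,3)] -> total=9
Click 3 (6,5) count=2: revealed 1 new [(6,5)] -> total=10
Click 4 (3,3) count=3: revealed 1 new [(3,3)] -> total=11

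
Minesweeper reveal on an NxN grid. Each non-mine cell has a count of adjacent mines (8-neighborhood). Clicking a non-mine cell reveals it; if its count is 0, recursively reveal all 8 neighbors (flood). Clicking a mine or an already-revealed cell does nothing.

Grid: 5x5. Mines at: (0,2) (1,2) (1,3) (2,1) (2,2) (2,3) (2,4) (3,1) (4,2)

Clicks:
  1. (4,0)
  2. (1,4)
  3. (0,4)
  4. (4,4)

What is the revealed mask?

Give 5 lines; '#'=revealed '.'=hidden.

Click 1 (4,0) count=1: revealed 1 new [(4,0)] -> total=1
Click 2 (1,4) count=3: revealed 1 new [(1,4)] -> total=2
Click 3 (0,4) count=1: revealed 1 new [(0,4)] -> total=3
Click 4 (4,4) count=0: revealed 4 new [(3,3) (3,4) (4,3) (4,4)] -> total=7

Answer: ....#
....#
.....
...##
#..##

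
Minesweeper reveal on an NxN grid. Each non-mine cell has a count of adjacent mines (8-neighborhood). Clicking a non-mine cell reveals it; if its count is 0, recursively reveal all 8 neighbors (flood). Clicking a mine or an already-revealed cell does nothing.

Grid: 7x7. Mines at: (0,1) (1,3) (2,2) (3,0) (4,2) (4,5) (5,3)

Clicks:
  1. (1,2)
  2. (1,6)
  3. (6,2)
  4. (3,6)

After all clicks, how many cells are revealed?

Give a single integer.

Click 1 (1,2) count=3: revealed 1 new [(1,2)] -> total=1
Click 2 (1,6) count=0: revealed 12 new [(0,4) (0,5) (0,6) (1,4) (1,5) (1,6) (2,4) (2,5) (2,6) (3,4) (3,5) (3,6)] -> total=13
Click 3 (6,2) count=1: revealed 1 new [(6,2)] -> total=14
Click 4 (3,6) count=1: revealed 0 new [(none)] -> total=14

Answer: 14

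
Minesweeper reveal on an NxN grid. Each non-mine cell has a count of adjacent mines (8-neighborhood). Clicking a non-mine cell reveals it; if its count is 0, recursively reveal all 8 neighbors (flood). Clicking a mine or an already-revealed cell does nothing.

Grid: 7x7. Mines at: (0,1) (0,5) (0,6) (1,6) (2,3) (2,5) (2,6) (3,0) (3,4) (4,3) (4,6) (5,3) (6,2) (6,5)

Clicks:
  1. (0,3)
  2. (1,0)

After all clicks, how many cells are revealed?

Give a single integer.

Answer: 7

Derivation:
Click 1 (0,3) count=0: revealed 6 new [(0,2) (0,3) (0,4) (1,2) (1,3) (1,4)] -> total=6
Click 2 (1,0) count=1: revealed 1 new [(1,0)] -> total=7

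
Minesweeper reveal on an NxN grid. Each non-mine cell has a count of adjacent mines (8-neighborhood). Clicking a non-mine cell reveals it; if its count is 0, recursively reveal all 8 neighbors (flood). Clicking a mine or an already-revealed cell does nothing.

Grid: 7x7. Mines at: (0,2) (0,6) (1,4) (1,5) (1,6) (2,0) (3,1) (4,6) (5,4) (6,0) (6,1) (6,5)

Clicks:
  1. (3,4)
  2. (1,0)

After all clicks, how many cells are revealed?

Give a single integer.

Click 1 (3,4) count=0: revealed 12 new [(2,2) (2,3) (2,4) (2,5) (3,2) (3,3) (3,4) (3,5) (4,2) (4,3) (4,4) (4,5)] -> total=12
Click 2 (1,0) count=1: revealed 1 new [(1,0)] -> total=13

Answer: 13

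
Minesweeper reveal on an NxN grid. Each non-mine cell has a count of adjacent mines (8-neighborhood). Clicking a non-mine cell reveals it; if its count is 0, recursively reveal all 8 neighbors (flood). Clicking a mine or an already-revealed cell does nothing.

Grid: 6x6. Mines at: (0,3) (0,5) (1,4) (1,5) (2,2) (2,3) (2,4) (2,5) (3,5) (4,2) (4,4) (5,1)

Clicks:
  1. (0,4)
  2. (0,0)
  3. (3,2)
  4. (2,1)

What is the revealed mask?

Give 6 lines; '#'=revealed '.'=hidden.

Click 1 (0,4) count=4: revealed 1 new [(0,4)] -> total=1
Click 2 (0,0) count=0: revealed 12 new [(0,0) (0,1) (0,2) (1,0) (1,1) (1,2) (2,0) (2,1) (3,0) (3,1) (4,0) (4,1)] -> total=13
Click 3 (3,2) count=3: revealed 1 new [(3,2)] -> total=14
Click 4 (2,1) count=1: revealed 0 new [(none)] -> total=14

Answer: ###.#.
###...
##....
###...
##....
......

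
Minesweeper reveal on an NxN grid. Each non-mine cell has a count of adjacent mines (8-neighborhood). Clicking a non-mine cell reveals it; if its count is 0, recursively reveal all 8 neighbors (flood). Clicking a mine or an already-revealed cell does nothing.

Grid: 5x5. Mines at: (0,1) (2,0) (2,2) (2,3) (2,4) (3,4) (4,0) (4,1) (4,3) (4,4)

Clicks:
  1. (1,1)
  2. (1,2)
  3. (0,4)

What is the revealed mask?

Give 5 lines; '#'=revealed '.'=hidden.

Click 1 (1,1) count=3: revealed 1 new [(1,1)] -> total=1
Click 2 (1,2) count=3: revealed 1 new [(1,2)] -> total=2
Click 3 (0,4) count=0: revealed 5 new [(0,2) (0,3) (0,4) (1,3) (1,4)] -> total=7

Answer: ..###
.####
.....
.....
.....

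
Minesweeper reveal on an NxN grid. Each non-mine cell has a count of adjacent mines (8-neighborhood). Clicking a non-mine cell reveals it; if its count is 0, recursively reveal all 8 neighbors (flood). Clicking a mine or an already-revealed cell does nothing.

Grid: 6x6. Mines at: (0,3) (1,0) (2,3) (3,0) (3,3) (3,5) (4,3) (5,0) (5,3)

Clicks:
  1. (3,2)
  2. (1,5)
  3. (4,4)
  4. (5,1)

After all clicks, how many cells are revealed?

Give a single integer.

Click 1 (3,2) count=3: revealed 1 new [(3,2)] -> total=1
Click 2 (1,5) count=0: revealed 6 new [(0,4) (0,5) (1,4) (1,5) (2,4) (2,5)] -> total=7
Click 3 (4,4) count=4: revealed 1 new [(4,4)] -> total=8
Click 4 (5,1) count=1: revealed 1 new [(5,1)] -> total=9

Answer: 9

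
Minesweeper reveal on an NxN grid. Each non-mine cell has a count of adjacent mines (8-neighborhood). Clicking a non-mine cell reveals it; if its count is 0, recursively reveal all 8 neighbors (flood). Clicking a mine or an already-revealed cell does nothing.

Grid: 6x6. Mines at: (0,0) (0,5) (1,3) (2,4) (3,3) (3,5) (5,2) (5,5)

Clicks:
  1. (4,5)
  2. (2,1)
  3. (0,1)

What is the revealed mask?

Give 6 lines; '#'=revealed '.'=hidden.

Answer: .#....
###...
###...
###...
###..#
##....

Derivation:
Click 1 (4,5) count=2: revealed 1 new [(4,5)] -> total=1
Click 2 (2,1) count=0: revealed 14 new [(1,0) (1,1) (1,2) (2,0) (2,1) (2,2) (3,0) (3,1) (3,2) (4,0) (4,1) (4,2) (5,0) (5,1)] -> total=15
Click 3 (0,1) count=1: revealed 1 new [(0,1)] -> total=16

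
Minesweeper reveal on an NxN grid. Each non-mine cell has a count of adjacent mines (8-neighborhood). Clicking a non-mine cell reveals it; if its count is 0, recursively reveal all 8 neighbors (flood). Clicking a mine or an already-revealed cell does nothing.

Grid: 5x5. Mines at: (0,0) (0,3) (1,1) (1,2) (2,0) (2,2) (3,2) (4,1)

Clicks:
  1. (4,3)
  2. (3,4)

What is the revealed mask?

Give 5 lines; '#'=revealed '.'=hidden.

Click 1 (4,3) count=1: revealed 1 new [(4,3)] -> total=1
Click 2 (3,4) count=0: revealed 7 new [(1,3) (1,4) (2,3) (2,4) (3,3) (3,4) (4,4)] -> total=8

Answer: .....
...##
...##
...##
...##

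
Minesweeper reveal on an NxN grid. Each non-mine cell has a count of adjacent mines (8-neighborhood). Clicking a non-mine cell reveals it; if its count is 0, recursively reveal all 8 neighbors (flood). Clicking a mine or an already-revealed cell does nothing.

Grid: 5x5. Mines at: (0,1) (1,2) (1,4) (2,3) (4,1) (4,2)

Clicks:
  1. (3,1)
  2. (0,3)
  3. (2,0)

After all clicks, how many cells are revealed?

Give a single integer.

Answer: 7

Derivation:
Click 1 (3,1) count=2: revealed 1 new [(3,1)] -> total=1
Click 2 (0,3) count=2: revealed 1 new [(0,3)] -> total=2
Click 3 (2,0) count=0: revealed 5 new [(1,0) (1,1) (2,0) (2,1) (3,0)] -> total=7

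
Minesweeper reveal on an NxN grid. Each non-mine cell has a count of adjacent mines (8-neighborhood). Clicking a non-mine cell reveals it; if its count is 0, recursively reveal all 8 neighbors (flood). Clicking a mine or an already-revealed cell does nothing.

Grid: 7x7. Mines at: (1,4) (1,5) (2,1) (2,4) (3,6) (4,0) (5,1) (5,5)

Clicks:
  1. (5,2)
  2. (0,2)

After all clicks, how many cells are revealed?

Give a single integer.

Answer: 9

Derivation:
Click 1 (5,2) count=1: revealed 1 new [(5,2)] -> total=1
Click 2 (0,2) count=0: revealed 8 new [(0,0) (0,1) (0,2) (0,3) (1,0) (1,1) (1,2) (1,3)] -> total=9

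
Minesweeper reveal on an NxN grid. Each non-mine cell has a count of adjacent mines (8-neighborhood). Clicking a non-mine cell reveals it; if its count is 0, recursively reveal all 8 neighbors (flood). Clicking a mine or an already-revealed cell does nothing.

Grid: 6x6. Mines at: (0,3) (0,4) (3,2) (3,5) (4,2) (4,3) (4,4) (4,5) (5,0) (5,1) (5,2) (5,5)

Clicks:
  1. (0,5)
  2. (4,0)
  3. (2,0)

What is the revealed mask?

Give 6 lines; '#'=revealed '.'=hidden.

Click 1 (0,5) count=1: revealed 1 new [(0,5)] -> total=1
Click 2 (4,0) count=2: revealed 1 new [(4,0)] -> total=2
Click 3 (2,0) count=0: revealed 12 new [(0,0) (0,1) (0,2) (1,0) (1,1) (1,2) (2,0) (2,1) (2,2) (3,0) (3,1) (4,1)] -> total=14

Answer: ###..#
###...
###...
##....
##....
......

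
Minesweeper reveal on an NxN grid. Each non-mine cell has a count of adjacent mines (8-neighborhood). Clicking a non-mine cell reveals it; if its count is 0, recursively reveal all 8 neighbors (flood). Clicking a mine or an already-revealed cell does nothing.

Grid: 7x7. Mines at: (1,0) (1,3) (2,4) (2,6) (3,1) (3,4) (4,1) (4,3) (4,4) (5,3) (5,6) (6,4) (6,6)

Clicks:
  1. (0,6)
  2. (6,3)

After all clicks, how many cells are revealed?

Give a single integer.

Answer: 7

Derivation:
Click 1 (0,6) count=0: revealed 6 new [(0,4) (0,5) (0,6) (1,4) (1,5) (1,6)] -> total=6
Click 2 (6,3) count=2: revealed 1 new [(6,3)] -> total=7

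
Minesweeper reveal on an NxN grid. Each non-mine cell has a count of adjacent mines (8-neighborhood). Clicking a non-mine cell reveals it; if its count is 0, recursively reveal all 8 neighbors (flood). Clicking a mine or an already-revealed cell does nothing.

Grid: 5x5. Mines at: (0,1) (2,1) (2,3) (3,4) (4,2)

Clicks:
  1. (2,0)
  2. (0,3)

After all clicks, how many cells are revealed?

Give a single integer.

Answer: 7

Derivation:
Click 1 (2,0) count=1: revealed 1 new [(2,0)] -> total=1
Click 2 (0,3) count=0: revealed 6 new [(0,2) (0,3) (0,4) (1,2) (1,3) (1,4)] -> total=7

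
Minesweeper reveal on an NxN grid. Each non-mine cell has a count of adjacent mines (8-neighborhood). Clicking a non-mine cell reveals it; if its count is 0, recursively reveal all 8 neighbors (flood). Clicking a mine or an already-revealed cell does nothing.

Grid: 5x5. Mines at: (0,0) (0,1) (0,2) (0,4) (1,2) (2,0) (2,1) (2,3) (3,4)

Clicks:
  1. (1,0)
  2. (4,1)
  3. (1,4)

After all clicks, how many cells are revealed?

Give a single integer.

Click 1 (1,0) count=4: revealed 1 new [(1,0)] -> total=1
Click 2 (4,1) count=0: revealed 8 new [(3,0) (3,1) (3,2) (3,3) (4,0) (4,1) (4,2) (4,3)] -> total=9
Click 3 (1,4) count=2: revealed 1 new [(1,4)] -> total=10

Answer: 10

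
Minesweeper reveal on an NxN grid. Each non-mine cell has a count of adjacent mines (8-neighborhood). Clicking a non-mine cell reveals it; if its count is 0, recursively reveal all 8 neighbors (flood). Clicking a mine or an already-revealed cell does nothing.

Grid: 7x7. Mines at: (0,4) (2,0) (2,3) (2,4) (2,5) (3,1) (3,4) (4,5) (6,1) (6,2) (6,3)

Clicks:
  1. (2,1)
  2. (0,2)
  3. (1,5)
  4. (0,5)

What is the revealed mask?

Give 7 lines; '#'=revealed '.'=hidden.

Click 1 (2,1) count=2: revealed 1 new [(2,1)] -> total=1
Click 2 (0,2) count=0: revealed 8 new [(0,0) (0,1) (0,2) (0,3) (1,0) (1,1) (1,2) (1,3)] -> total=9
Click 3 (1,5) count=3: revealed 1 new [(1,5)] -> total=10
Click 4 (0,5) count=1: revealed 1 new [(0,5)] -> total=11

Answer: ####.#.
####.#.
.#.....
.......
.......
.......
.......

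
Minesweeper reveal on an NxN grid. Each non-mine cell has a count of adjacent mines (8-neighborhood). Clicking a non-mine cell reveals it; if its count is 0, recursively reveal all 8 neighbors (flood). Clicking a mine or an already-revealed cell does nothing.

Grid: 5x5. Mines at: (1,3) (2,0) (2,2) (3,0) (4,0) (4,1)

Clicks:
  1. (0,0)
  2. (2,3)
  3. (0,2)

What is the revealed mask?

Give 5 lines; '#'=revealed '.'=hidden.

Answer: ###..
###..
...#.
.....
.....

Derivation:
Click 1 (0,0) count=0: revealed 6 new [(0,0) (0,1) (0,2) (1,0) (1,1) (1,2)] -> total=6
Click 2 (2,3) count=2: revealed 1 new [(2,3)] -> total=7
Click 3 (0,2) count=1: revealed 0 new [(none)] -> total=7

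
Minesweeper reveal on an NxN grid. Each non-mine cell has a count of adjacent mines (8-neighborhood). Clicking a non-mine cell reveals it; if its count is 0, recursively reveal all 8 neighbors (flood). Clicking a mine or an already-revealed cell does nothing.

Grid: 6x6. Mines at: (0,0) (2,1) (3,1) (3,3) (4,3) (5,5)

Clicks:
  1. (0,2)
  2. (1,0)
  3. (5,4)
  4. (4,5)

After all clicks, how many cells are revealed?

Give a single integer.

Answer: 20

Derivation:
Click 1 (0,2) count=0: revealed 18 new [(0,1) (0,2) (0,3) (0,4) (0,5) (1,1) (1,2) (1,3) (1,4) (1,5) (2,2) (2,3) (2,4) (2,5) (3,4) (3,5) (4,4) (4,5)] -> total=18
Click 2 (1,0) count=2: revealed 1 new [(1,0)] -> total=19
Click 3 (5,4) count=2: revealed 1 new [(5,4)] -> total=20
Click 4 (4,5) count=1: revealed 0 new [(none)] -> total=20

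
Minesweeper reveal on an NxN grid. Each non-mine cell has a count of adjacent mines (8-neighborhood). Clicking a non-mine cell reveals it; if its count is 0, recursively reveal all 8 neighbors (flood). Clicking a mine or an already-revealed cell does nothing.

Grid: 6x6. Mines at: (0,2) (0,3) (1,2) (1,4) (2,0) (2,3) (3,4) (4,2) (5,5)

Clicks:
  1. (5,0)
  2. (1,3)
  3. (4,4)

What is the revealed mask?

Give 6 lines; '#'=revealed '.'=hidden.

Click 1 (5,0) count=0: revealed 6 new [(3,0) (3,1) (4,0) (4,1) (5,0) (5,1)] -> total=6
Click 2 (1,3) count=5: revealed 1 new [(1,3)] -> total=7
Click 3 (4,4) count=2: revealed 1 new [(4,4)] -> total=8

Answer: ......
...#..
......
##....
##..#.
##....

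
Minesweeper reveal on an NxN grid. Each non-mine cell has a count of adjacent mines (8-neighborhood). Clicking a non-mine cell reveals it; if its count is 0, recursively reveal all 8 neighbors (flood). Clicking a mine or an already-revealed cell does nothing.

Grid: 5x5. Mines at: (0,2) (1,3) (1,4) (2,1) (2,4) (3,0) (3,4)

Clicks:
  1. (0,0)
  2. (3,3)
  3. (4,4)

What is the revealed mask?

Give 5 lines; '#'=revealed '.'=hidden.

Click 1 (0,0) count=0: revealed 4 new [(0,0) (0,1) (1,0) (1,1)] -> total=4
Click 2 (3,3) count=2: revealed 1 new [(3,3)] -> total=5
Click 3 (4,4) count=1: revealed 1 new [(4,4)] -> total=6

Answer: ##...
##...
.....
...#.
....#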